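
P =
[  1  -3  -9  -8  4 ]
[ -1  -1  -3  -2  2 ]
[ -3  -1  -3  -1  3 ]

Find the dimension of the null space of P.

3

Row reduce to echelon form.
R2 ← R2 + R1: [0, -4, -12, -10, 6]
R3 ← R3 + (3)·R1: [0, -10, -30, -25, 15]
R3 ← R3 − (5/2)·R2: [0, 0, 0, 0, 0]
2 nonzero rows, so rank(P) = 2.
P has 5 columns; by rank–nullity, nullity = 5 − 2 = 3.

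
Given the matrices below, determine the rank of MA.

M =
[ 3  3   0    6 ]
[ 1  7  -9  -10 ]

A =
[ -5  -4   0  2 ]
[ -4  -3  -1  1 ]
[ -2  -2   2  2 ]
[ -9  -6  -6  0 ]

2

First compute MA:
[[-81, -57, -39,   9],
 [ 75,  53,  35,  -9]]
Now row reduce the product.
R2 ← R2 + (25/27)·R1: [0, 2/9, -10/9, -2/3]
2 nonzero rows, so rank(MA) = 2.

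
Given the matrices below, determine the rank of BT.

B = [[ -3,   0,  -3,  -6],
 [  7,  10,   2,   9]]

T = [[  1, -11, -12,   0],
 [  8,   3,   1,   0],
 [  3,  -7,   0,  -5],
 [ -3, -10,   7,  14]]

2

First compute BT:
[[  6, 114,  -6, -69],
 [ 66, -151, -11, 116]]
Now row reduce the product.
R2 ← R2 − (11)·R1: [0, -1405, 55, 875]
2 nonzero rows, so rank(BT) = 2.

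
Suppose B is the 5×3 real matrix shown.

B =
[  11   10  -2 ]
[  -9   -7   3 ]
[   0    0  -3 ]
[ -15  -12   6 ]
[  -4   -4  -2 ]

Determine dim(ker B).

0

Row reduce to echelon form.
R2 ← R2 + (9/11)·R1: [0, 13/11, 15/11]
R4 ← R4 + (15/11)·R1: [0, 18/11, 36/11]
R5 ← R5 + (4/11)·R1: [0, -4/11, -30/11]
R4 ← R4 − (18/13)·R2: [0, 0, 18/13]
R5 ← R5 + (4/13)·R2: [0, 0, -30/13]
R4 ← R4 + (6/13)·R3: [0, 0, 0]
R5 ← R5 − (10/13)·R3: [0, 0, 0]
3 nonzero rows, so rank(B) = 3.
B has 3 columns; by rank–nullity, nullity = 3 − 3 = 0.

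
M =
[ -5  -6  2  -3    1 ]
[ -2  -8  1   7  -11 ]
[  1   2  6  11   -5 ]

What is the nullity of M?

2

Row reduce to echelon form.
R2 ← R2 − (2/5)·R1: [0, -28/5, 1/5, 41/5, -57/5]
R3 ← R3 + (1/5)·R1: [0, 4/5, 32/5, 52/5, -24/5]
R3 ← R3 + (1/7)·R2: [0, 0, 45/7, 81/7, -45/7]
3 nonzero rows, so rank(M) = 3.
M has 5 columns; by rank–nullity, nullity = 5 − 3 = 2.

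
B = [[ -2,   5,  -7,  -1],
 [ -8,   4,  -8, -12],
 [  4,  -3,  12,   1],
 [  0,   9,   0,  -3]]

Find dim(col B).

3

Row reduce to echelon form.
R2 ← R2 − (4)·R1: [0, -16, 20, -8]
R3 ← R3 + (2)·R1: [0, 7, -2, -1]
R3 ← R3 + (7/16)·R2: [0, 0, 27/4, -9/2]
R4 ← R4 + (9/16)·R2: [0, 0, 45/4, -15/2]
R4 ← R4 − (5/3)·R3: [0, 0, 0, 0]
Echelon form has 3 nonzero rows, so rank(B) = 3.
The column space has dimension equal to the rank: 3.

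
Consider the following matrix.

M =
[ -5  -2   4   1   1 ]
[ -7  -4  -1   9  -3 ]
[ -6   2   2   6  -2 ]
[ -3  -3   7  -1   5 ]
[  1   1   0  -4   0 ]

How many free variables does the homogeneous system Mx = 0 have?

0

Row reduce to echelon form.
R2 ← R2 − (7/5)·R1: [0, -6/5, -33/5, 38/5, -22/5]
R3 ← R3 − (6/5)·R1: [0, 22/5, -14/5, 24/5, -16/5]
R4 ← R4 − (3/5)·R1: [0, -9/5, 23/5, -8/5, 22/5]
R5 ← R5 + (1/5)·R1: [0, 3/5, 4/5, -19/5, 1/5]
R3 ← R3 + (11/3)·R2: [0, 0, -27, 98/3, -58/3]
R4 ← R4 − (3/2)·R2: [0, 0, 29/2, -13, 11]
R5 ← R5 + (1/2)·R2: [0, 0, -5/2, 0, -2]
R4 ← R4 + (29/54)·R3: [0, 0, 0, 368/81, 50/81]
R5 ← R5 − (5/54)·R3: [0, 0, 0, -245/81, -17/81]
R5 ← R5 + (245/368)·R4: [0, 0, 0, 0, 37/184]
5 nonzero rows, so rank(M) = 5.
M has 5 columns; by rank–nullity, nullity = 5 − 5 = 0.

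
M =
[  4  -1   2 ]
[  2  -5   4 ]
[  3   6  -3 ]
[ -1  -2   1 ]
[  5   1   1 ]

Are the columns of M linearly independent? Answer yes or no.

no

Row reduce M to echelon form.
R2 ← R2 − (1/2)·R1: [0, -9/2, 3]
R3 ← R3 − (3/4)·R1: [0, 27/4, -9/2]
R4 ← R4 + (1/4)·R1: [0, -9/4, 3/2]
R5 ← R5 − (5/4)·R1: [0, 9/4, -3/2]
R3 ← R3 + (3/2)·R2: [0, 0, 0]
R4 ← R4 − (1/2)·R2: [0, 0, 0]
R5 ← R5 + (1/2)·R2: [0, 0, 0]
2 pivots among 3 columns.
Only 2 < 3 pivot columns, so the columns are linearly dependent.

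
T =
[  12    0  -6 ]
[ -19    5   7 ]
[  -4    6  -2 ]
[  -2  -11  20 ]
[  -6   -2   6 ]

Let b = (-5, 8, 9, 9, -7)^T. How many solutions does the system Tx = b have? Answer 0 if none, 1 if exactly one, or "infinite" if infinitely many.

0

Row reduce the augmented matrix [T | b].
R2 ← R2 + (19/12)·R1: [0, 5, -5/2, 1/12]
R3 ← R3 + (1/3)·R1: [0, 6, -4, 22/3]
R4 ← R4 + (1/6)·R1: [0, -11, 19, 49/6]
R5 ← R5 + (1/2)·R1: [0, -2, 3, -19/2]
R3 ← R3 − (6/5)·R2: [0, 0, -1, 217/30]
R4 ← R4 + (11/5)·R2: [0, 0, 27/2, 167/20]
R5 ← R5 + (2/5)·R2: [0, 0, 2, -142/15]
R4 ← R4 + (27/2)·R3: [0, 0, 0, 106]
R5 ← R5 + (2)·R3: [0, 0, 0, 5]
R5 ← R5 − (5/106)·R4: [0, 0, 0, 0]
The echelon form has 4 nonzero rows; the last pivot sits in the augmented column, so rank(T) = 3 but rank([T|b]) = 4.
Since the ranks differ, the system is inconsistent.
It has no solutions.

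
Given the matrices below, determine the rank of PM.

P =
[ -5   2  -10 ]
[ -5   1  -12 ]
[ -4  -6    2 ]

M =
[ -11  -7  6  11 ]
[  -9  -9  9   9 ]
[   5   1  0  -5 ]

2

First compute PM:
[[-13,   7, -12,  13],
 [-14,  14, -21,  14],
 [108,  84, -78, -108]]
Now row reduce the product.
R2 ← R2 − (14/13)·R1: [0, 84/13, -105/13, 0]
R3 ← R3 + (108/13)·R1: [0, 1848/13, -2310/13, 0]
R3 ← R3 − (22)·R2: [0, 0, 0, 0]
2 nonzero rows, so rank(PM) = 2.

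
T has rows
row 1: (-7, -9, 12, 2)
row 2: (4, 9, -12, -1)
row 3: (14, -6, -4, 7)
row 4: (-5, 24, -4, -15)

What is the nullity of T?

Row reduce to echelon form.
R2 ← R2 + (4/7)·R1: [0, 27/7, -36/7, 1/7]
R3 ← R3 + (2)·R1: [0, -24, 20, 11]
R4 ← R4 − (5/7)·R1: [0, 213/7, -88/7, -115/7]
R3 ← R3 + (56/9)·R2: [0, 0, -12, 107/9]
R4 ← R4 − (71/9)·R2: [0, 0, 28, -158/9]
R4 ← R4 + (7/3)·R3: [0, 0, 0, 275/27]
4 nonzero rows, so rank(T) = 4.
T has 4 columns; by rank–nullity, nullity = 4 − 4 = 0.

0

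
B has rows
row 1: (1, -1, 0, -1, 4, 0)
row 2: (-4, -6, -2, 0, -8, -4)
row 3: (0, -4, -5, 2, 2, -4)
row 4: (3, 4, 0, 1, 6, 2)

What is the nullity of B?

3

Row reduce to echelon form.
R2 ← R2 + (4)·R1: [0, -10, -2, -4, 8, -4]
R4 ← R4 − (3)·R1: [0, 7, 0, 4, -6, 2]
R3 ← R3 − (2/5)·R2: [0, 0, -21/5, 18/5, -6/5, -12/5]
R4 ← R4 + (7/10)·R2: [0, 0, -7/5, 6/5, -2/5, -4/5]
R4 ← R4 − (1/3)·R3: [0, 0, 0, 0, 0, 0]
3 nonzero rows, so rank(B) = 3.
B has 6 columns; by rank–nullity, nullity = 6 − 3 = 3.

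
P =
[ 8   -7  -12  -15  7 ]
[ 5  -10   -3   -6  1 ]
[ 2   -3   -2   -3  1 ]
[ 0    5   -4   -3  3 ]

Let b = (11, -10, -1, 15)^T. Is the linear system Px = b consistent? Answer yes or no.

Row reduce the augmented matrix [P | b].
R2 ← R2 − (5/8)·R1: [0, -45/8, 9/2, 27/8, -27/8, -135/8]
R3 ← R3 − (1/4)·R1: [0, -5/4, 1, 3/4, -3/4, -15/4]
R3 ← R3 − (2/9)·R2: [0, 0, 0, 0, 0, 0]
R4 ← R4 + (8/9)·R2: [0, 0, 0, 0, 0, 0]
The echelon form has 2 nonzero rows, and every pivot lies in the first 5 columns, so rank(P) = rank([P|b]) = 2.
The system is consistent.

yes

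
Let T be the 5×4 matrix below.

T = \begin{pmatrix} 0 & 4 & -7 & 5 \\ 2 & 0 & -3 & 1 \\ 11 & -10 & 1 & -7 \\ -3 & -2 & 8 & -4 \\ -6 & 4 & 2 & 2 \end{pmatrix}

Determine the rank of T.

2

Row reduce to echelon form.
Swap R1 ↔ R2
R3 ← R3 − (11/2)·R1: [0, -10, 35/2, -25/2]
R4 ← R4 + (3/2)·R1: [0, -2, 7/2, -5/2]
R5 ← R5 + (3)·R1: [0, 4, -7, 5]
R3 ← R3 + (5/2)·R2: [0, 0, 0, 0]
R4 ← R4 + (1/2)·R2: [0, 0, 0, 0]
R5 ← R5 − R2: [0, 0, 0, 0]
Echelon form has 2 nonzero rows, so rank(T) = 2.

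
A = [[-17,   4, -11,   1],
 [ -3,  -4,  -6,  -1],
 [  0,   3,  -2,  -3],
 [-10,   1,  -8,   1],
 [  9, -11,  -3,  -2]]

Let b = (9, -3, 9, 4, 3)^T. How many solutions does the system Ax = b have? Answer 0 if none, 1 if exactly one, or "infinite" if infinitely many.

Row reduce the augmented matrix [A | b].
R2 ← R2 − (3/17)·R1: [0, -80/17, -69/17, -20/17, -78/17]
R4 ← R4 − (10/17)·R1: [0, -23/17, -26/17, 7/17, -22/17]
R5 ← R5 + (9/17)·R1: [0, -151/17, -150/17, -25/17, 132/17]
R3 ← R3 + (51/80)·R2: [0, 0, -367/80, -15/4, 243/40]
R4 ← R4 − (23/80)·R2: [0, 0, -29/80, 3/4, 1/40]
R5 ← R5 − (151/80)·R2: [0, 0, -93/80, 3/4, 657/40]
R4 ← R4 − (29/367)·R3: [0, 0, 0, 384/367, -167/367]
R5 ← R5 − (93/367)·R3: [0, 0, 0, 624/367, 5463/367]
R5 ← R5 − (13/8)·R4: [0, 0, 0, 0, 125/8]
The echelon form has 5 nonzero rows; the last pivot sits in the augmented column, so rank(A) = 4 but rank([A|b]) = 5.
Since the ranks differ, the system is inconsistent.
It has no solutions.

0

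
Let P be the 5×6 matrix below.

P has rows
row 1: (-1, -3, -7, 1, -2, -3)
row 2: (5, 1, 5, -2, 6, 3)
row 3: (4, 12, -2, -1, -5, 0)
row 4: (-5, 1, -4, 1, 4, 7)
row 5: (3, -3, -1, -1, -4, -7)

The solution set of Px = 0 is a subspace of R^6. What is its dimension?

Row reduce to echelon form.
R2 ← R2 + (5)·R1: [0, -14, -30, 3, -4, -12]
R3 ← R3 + (4)·R1: [0, 0, -30, 3, -13, -12]
R4 ← R4 − (5)·R1: [0, 16, 31, -4, 14, 22]
R5 ← R5 + (3)·R1: [0, -12, -22, 2, -10, -16]
R4 ← R4 + (8/7)·R2: [0, 0, -23/7, -4/7, 66/7, 58/7]
R5 ← R5 − (6/7)·R2: [0, 0, 26/7, -4/7, -46/7, -40/7]
R4 ← R4 − (23/210)·R3: [0, 0, 0, -9/10, 2279/210, 48/5]
R5 ← R5 + (13/105)·R3: [0, 0, 0, -1/5, -859/105, -36/5]
R5 ← R5 − (2/9)·R4: [0, 0, 0, 0, -286/27, -28/3]
5 nonzero rows, so rank(P) = 5.
P has 6 columns; by rank–nullity, nullity = 6 − 5 = 1.

1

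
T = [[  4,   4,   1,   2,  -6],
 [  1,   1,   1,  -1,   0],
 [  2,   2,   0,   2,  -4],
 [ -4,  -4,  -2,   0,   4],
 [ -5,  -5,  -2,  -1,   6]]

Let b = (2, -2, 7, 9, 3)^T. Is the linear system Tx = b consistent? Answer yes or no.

Row reduce the augmented matrix [T | b].
R2 ← R2 − (1/4)·R1: [0, 0, 3/4, -3/2, 3/2, -5/2]
R3 ← R3 − (1/2)·R1: [0, 0, -1/2, 1, -1, 6]
R4 ← R4 + R1: [0, 0, -1, 2, -2, 11]
R5 ← R5 + (5/4)·R1: [0, 0, -3/4, 3/2, -3/2, 11/2]
R3 ← R3 + (2/3)·R2: [0, 0, 0, 0, 0, 13/3]
R4 ← R4 + (4/3)·R2: [0, 0, 0, 0, 0, 23/3]
R5 ← R5 + R2: [0, 0, 0, 0, 0, 3]
R4 ← R4 − (23/13)·R3: [0, 0, 0, 0, 0, 0]
R5 ← R5 − (9/13)·R3: [0, 0, 0, 0, 0, 0]
The echelon form has 3 nonzero rows; the last pivot sits in the augmented column, so rank(T) = 2 but rank([T|b]) = 3.
Since the ranks differ, the system is inconsistent.

no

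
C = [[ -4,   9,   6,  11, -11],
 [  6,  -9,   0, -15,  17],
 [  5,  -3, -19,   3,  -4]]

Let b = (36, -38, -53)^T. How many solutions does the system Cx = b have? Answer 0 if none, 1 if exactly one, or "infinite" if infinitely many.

infinite

Row reduce the augmented matrix [C | b].
R2 ← R2 + (3/2)·R1: [0, 9/2, 9, 3/2, 1/2, 16]
R3 ← R3 + (5/4)·R1: [0, 33/4, -23/2, 67/4, -71/4, -8]
R3 ← R3 − (11/6)·R2: [0, 0, -28, 14, -56/3, -112/3]
The echelon form has 3 nonzero rows, and every pivot lies in the first 5 columns, so rank(C) = rank([C|b]) = 3.
The system is consistent.
rank = 3 < 5 unknowns, so there are infinitely many solutions.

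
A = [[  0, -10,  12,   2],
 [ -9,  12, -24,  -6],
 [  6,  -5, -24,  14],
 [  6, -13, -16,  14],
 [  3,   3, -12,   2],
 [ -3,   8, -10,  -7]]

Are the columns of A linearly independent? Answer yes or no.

yes

Row reduce A to echelon form.
Swap R1 ↔ R2
R3 ← R3 + (2/3)·R1: [0, 3, -40, 10]
R4 ← R4 + (2/3)·R1: [0, -5, -32, 10]
R5 ← R5 + (1/3)·R1: [0, 7, -20, 0]
R6 ← R6 − (1/3)·R1: [0, 4, -2, -5]
R3 ← R3 + (3/10)·R2: [0, 0, -182/5, 53/5]
R4 ← R4 − (1/2)·R2: [0, 0, -38, 9]
R5 ← R5 + (7/10)·R2: [0, 0, -58/5, 7/5]
R6 ← R6 + (2/5)·R2: [0, 0, 14/5, -21/5]
R4 ← R4 − (95/91)·R3: [0, 0, 0, -188/91]
R5 ← R5 − (29/91)·R3: [0, 0, 0, -180/91]
R6 ← R6 + (1/13)·R3: [0, 0, 0, -44/13]
R5 ← R5 − (45/47)·R4: [0, 0, 0, 0]
R6 ← R6 − (77/47)·R4: [0, 0, 0, 0]
4 pivots among 4 columns.
Every column is a pivot column, so the columns are linearly independent.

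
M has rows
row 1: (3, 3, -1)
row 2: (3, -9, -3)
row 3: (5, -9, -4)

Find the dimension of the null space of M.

1

Row reduce to echelon form.
R2 ← R2 − R1: [0, -12, -2]
R3 ← R3 − (5/3)·R1: [0, -14, -7/3]
R3 ← R3 − (7/6)·R2: [0, 0, 0]
2 nonzero rows, so rank(M) = 2.
M has 3 columns; by rank–nullity, nullity = 3 − 2 = 1.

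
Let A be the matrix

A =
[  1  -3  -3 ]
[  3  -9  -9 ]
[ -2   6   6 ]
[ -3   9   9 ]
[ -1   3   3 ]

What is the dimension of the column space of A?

1

Row reduce to echelon form.
R2 ← R2 − (3)·R1: [0, 0, 0]
R3 ← R3 + (2)·R1: [0, 0, 0]
R4 ← R4 + (3)·R1: [0, 0, 0]
R5 ← R5 + R1: [0, 0, 0]
Echelon form has 1 nonzero row, so rank(A) = 1.
The column space has dimension equal to the rank: 1.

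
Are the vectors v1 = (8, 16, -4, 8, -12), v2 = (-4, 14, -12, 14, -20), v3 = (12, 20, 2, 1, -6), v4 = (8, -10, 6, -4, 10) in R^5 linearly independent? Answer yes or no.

no

Form the matrix with these vectors as rows and row reduce.
R2 ← R2 + (1/2)·R1: [0, 22, -14, 18, -26]
R3 ← R3 − (3/2)·R1: [0, -4, 8, -11, 12]
R4 ← R4 − R1: [0, -26, 10, -12, 22]
R3 ← R3 + (2/11)·R2: [0, 0, 60/11, -85/11, 80/11]
R4 ← R4 + (13/11)·R2: [0, 0, -72/11, 102/11, -96/11]
R4 ← R4 + (6/5)·R3: [0, 0, 0, 0, 0]
3 nonzero rows, so the 4 vectors span a space of dimension 3.
Since 3 < 4, the vectors are linearly dependent.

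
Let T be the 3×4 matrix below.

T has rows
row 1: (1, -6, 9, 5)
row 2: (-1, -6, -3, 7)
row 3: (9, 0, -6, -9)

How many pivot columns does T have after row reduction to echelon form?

3

Row reduce to echelon form.
R2 ← R2 + R1: [0, -12, 6, 12]
R3 ← R3 − (9)·R1: [0, 54, -87, -54]
R3 ← R3 + (9/2)·R2: [0, 0, -60, 0]
Echelon form has 3 nonzero rows, so rank(T) = 3.
Each nonzero row contributes one pivot column: 3 pivot columns.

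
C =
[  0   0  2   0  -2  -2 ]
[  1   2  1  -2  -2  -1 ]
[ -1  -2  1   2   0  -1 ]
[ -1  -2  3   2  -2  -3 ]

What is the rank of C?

Row reduce to echelon form.
Swap R1 ↔ R2
R3 ← R3 + R1: [0, 0, 2, 0, -2, -2]
R4 ← R4 + R1: [0, 0, 4, 0, -4, -4]
R3 ← R3 − R2: [0, 0, 0, 0, 0, 0]
R4 ← R4 − (2)·R2: [0, 0, 0, 0, 0, 0]
Echelon form has 2 nonzero rows, so rank(C) = 2.

2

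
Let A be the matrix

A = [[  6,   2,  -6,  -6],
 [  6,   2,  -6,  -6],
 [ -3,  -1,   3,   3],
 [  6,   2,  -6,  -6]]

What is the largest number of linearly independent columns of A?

1

Row reduce to echelon form.
R2 ← R2 − R1: [0, 0, 0, 0]
R3 ← R3 + (1/2)·R1: [0, 0, 0, 0]
R4 ← R4 − R1: [0, 0, 0, 0]
Echelon form has 1 nonzero row, so rank(A) = 1.
The rank gives the maximum number of linearly independent columns: 1.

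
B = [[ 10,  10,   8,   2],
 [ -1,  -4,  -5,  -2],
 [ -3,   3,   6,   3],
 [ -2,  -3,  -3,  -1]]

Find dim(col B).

2

Row reduce to echelon form.
R2 ← R2 + (1/10)·R1: [0, -3, -21/5, -9/5]
R3 ← R3 + (3/10)·R1: [0, 6, 42/5, 18/5]
R4 ← R4 + (1/5)·R1: [0, -1, -7/5, -3/5]
R3 ← R3 + (2)·R2: [0, 0, 0, 0]
R4 ← R4 − (1/3)·R2: [0, 0, 0, 0]
Echelon form has 2 nonzero rows, so rank(B) = 2.
The column space has dimension equal to the rank: 2.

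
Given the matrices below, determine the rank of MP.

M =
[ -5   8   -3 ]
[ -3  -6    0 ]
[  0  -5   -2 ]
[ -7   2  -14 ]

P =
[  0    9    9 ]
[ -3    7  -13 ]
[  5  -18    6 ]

First compute MP:
[[-39,  65, -167],
 [ 18, -69,  51],
 [  5,   1,  53],
 [-76, 203, -173]]
Now row reduce the product.
R2 ← R2 + (6/13)·R1: [0, -39, -339/13]
R3 ← R3 + (5/39)·R1: [0, 28/3, 1232/39]
R4 ← R4 − (76/39)·R1: [0, 229/3, 5945/39]
R3 ← R3 + (28/117)·R2: [0, 0, 4284/169]
R4 ← R4 + (229/117)·R2: [0, 0, 17136/169]
R4 ← R4 − (4)·R3: [0, 0, 0]
3 nonzero rows, so rank(MP) = 3.

3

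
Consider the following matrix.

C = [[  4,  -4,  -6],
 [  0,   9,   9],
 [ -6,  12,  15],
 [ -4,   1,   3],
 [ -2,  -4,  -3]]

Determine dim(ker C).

1

Row reduce to echelon form.
R3 ← R3 + (3/2)·R1: [0, 6, 6]
R4 ← R4 + R1: [0, -3, -3]
R5 ← R5 + (1/2)·R1: [0, -6, -6]
R3 ← R3 − (2/3)·R2: [0, 0, 0]
R4 ← R4 + (1/3)·R2: [0, 0, 0]
R5 ← R5 + (2/3)·R2: [0, 0, 0]
2 nonzero rows, so rank(C) = 2.
C has 3 columns; by rank–nullity, nullity = 3 − 2 = 1.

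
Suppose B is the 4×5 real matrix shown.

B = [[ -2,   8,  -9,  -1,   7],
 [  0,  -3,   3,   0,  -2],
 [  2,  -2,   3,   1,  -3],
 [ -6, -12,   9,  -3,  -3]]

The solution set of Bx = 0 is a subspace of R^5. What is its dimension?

Row reduce to echelon form.
R3 ← R3 + R1: [0, 6, -6, 0, 4]
R4 ← R4 − (3)·R1: [0, -36, 36, 0, -24]
R3 ← R3 + (2)·R2: [0, 0, 0, 0, 0]
R4 ← R4 − (12)·R2: [0, 0, 0, 0, 0]
2 nonzero rows, so rank(B) = 2.
B has 5 columns; by rank–nullity, nullity = 5 − 2 = 3.

3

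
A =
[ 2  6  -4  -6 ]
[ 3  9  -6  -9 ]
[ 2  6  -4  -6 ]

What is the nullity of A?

3

Row reduce to echelon form.
R2 ← R2 − (3/2)·R1: [0, 0, 0, 0]
R3 ← R3 − R1: [0, 0, 0, 0]
1 nonzero row, so rank(A) = 1.
A has 4 columns; by rank–nullity, nullity = 4 − 1 = 3.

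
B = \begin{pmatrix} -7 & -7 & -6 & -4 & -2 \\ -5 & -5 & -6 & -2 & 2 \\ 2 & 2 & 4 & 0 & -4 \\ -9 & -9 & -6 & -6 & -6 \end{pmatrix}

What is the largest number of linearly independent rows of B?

Row reduce to echelon form.
R2 ← R2 − (5/7)·R1: [0, 0, -12/7, 6/7, 24/7]
R3 ← R3 + (2/7)·R1: [0, 0, 16/7, -8/7, -32/7]
R4 ← R4 − (9/7)·R1: [0, 0, 12/7, -6/7, -24/7]
R3 ← R3 + (4/3)·R2: [0, 0, 0, 0, 0]
R4 ← R4 + R2: [0, 0, 0, 0, 0]
Echelon form has 2 nonzero rows, so rank(B) = 2.
The rank gives the maximum number of linearly independent rows: 2.

2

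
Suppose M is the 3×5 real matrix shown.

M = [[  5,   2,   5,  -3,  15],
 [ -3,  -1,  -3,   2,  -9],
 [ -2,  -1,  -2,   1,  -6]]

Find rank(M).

2

Row reduce to echelon form.
R2 ← R2 + (3/5)·R1: [0, 1/5, 0, 1/5, 0]
R3 ← R3 + (2/5)·R1: [0, -1/5, 0, -1/5, 0]
R3 ← R3 + R2: [0, 0, 0, 0, 0]
Echelon form has 2 nonzero rows, so rank(M) = 2.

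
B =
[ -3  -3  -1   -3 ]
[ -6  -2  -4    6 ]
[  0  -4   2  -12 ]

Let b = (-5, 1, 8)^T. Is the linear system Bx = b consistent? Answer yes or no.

Row reduce the augmented matrix [B | b].
R2 ← R2 − (2)·R1: [0, 4, -2, 12, 11]
R3 ← R3 + R2: [0, 0, 0, 0, 19]
The echelon form has 3 nonzero rows; the last pivot sits in the augmented column, so rank(B) = 2 but rank([B|b]) = 3.
Since the ranks differ, the system is inconsistent.

no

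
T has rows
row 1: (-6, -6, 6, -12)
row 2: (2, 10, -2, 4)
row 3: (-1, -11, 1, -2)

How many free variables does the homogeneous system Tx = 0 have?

2

Row reduce to echelon form.
R2 ← R2 + (1/3)·R1: [0, 8, 0, 0]
R3 ← R3 − (1/6)·R1: [0, -10, 0, 0]
R3 ← R3 + (5/4)·R2: [0, 0, 0, 0]
2 nonzero rows, so rank(T) = 2.
T has 4 columns; by rank–nullity, nullity = 4 − 2 = 2.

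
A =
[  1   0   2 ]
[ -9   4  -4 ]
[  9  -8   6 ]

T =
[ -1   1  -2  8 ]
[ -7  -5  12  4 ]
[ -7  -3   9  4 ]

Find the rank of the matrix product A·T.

3

First compute AT:
[[-15,  -5,  16,  16],
 [  9, -17,  30, -72],
 [  5,  31, -60,  64]]
Now row reduce the product.
R2 ← R2 + (3/5)·R1: [0, -20, 198/5, -312/5]
R3 ← R3 + (1/3)·R1: [0, 88/3, -164/3, 208/3]
R3 ← R3 + (22/15)·R2: [0, 0, 256/75, -1664/75]
3 nonzero rows, so rank(AT) = 3.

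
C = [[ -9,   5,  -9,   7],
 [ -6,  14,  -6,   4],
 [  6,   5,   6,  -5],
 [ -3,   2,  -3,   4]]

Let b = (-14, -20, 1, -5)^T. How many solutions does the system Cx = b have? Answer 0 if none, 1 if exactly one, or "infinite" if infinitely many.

Row reduce the augmented matrix [C | b].
R2 ← R2 − (2/3)·R1: [0, 32/3, 0, -2/3, -32/3]
R3 ← R3 + (2/3)·R1: [0, 25/3, 0, -1/3, -25/3]
R4 ← R4 − (1/3)·R1: [0, 1/3, 0, 5/3, -1/3]
R3 ← R3 − (25/32)·R2: [0, 0, 0, 3/16, 0]
R4 ← R4 − (1/32)·R2: [0, 0, 0, 27/16, 0]
R4 ← R4 − (9)·R3: [0, 0, 0, 0, 0]
The echelon form has 3 nonzero rows, and every pivot lies in the first 4 columns, so rank(C) = rank([C|b]) = 3.
The system is consistent.
rank = 3 < 4 unknowns, so there are infinitely many solutions.

infinite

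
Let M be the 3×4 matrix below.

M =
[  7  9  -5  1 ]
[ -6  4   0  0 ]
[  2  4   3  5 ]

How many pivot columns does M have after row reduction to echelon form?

Row reduce to echelon form.
R2 ← R2 + (6/7)·R1: [0, 82/7, -30/7, 6/7]
R3 ← R3 − (2/7)·R1: [0, 10/7, 31/7, 33/7]
R3 ← R3 − (5/41)·R2: [0, 0, 203/41, 189/41]
Echelon form has 3 nonzero rows, so rank(M) = 3.
Each nonzero row contributes one pivot column: 3 pivot columns.

3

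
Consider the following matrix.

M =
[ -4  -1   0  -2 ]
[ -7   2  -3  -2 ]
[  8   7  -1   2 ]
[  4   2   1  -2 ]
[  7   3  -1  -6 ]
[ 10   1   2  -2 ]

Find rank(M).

4

Row reduce to echelon form.
R2 ← R2 − (7/4)·R1: [0, 15/4, -3, 3/2]
R3 ← R3 + (2)·R1: [0, 5, -1, -2]
R4 ← R4 + R1: [0, 1, 1, -4]
R5 ← R5 + (7/4)·R1: [0, 5/4, -1, -19/2]
R6 ← R6 + (5/2)·R1: [0, -3/2, 2, -7]
R3 ← R3 − (4/3)·R2: [0, 0, 3, -4]
R4 ← R4 − (4/15)·R2: [0, 0, 9/5, -22/5]
R5 ← R5 − (1/3)·R2: [0, 0, 0, -10]
R6 ← R6 + (2/5)·R2: [0, 0, 4/5, -32/5]
R4 ← R4 − (3/5)·R3: [0, 0, 0, -2]
R6 ← R6 − (4/15)·R3: [0, 0, 0, -16/3]
R5 ← R5 − (5)·R4: [0, 0, 0, 0]
R6 ← R6 − (8/3)·R4: [0, 0, 0, 0]
Echelon form has 4 nonzero rows, so rank(M) = 4.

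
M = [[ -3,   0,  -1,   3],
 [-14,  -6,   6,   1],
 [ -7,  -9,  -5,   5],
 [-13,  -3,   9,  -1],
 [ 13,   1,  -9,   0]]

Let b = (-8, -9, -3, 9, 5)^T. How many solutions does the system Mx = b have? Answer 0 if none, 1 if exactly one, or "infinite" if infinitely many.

0

Row reduce the augmented matrix [M | b].
R2 ← R2 − (14/3)·R1: [0, -6, 32/3, -13, 85/3]
R3 ← R3 − (7/3)·R1: [0, -9, -8/3, -2, 47/3]
R4 ← R4 − (13/3)·R1: [0, -3, 40/3, -14, 131/3]
R5 ← R5 + (13/3)·R1: [0, 1, -40/3, 13, -89/3]
R3 ← R3 − (3/2)·R2: [0, 0, -56/3, 35/2, -161/6]
R4 ← R4 − (1/2)·R2: [0, 0, 8, -15/2, 59/2]
R5 ← R5 + (1/6)·R2: [0, 0, -104/9, 65/6, -449/18]
R4 ← R4 + (3/7)·R3: [0, 0, 0, 0, 18]
R5 ← R5 − (13/21)·R3: [0, 0, 0, 0, -25/3]
R5 ← R5 + (25/54)·R4: [0, 0, 0, 0, 0]
The echelon form has 4 nonzero rows; the last pivot sits in the augmented column, so rank(M) = 3 but rank([M|b]) = 4.
Since the ranks differ, the system is inconsistent.
It has no solutions.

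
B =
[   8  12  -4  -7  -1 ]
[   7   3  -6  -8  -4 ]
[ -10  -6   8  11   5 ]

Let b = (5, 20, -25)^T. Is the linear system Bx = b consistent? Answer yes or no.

yes

Row reduce the augmented matrix [B | b].
R2 ← R2 − (7/8)·R1: [0, -15/2, -5/2, -15/8, -25/8, 125/8]
R3 ← R3 + (5/4)·R1: [0, 9, 3, 9/4, 15/4, -75/4]
R3 ← R3 + (6/5)·R2: [0, 0, 0, 0, 0, 0]
The echelon form has 2 nonzero rows, and every pivot lies in the first 5 columns, so rank(B) = rank([B|b]) = 2.
The system is consistent.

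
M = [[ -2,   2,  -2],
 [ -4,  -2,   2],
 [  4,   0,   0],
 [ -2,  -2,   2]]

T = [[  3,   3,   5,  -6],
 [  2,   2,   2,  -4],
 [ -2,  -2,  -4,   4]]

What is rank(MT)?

First compute MT:
[[  2,   2,   2,  -4],
 [-20, -20, -32,  40],
 [ 12,  12,  20, -24],
 [-14, -14, -22,  28]]
Now row reduce the product.
R2 ← R2 + (10)·R1: [0, 0, -12, 0]
R3 ← R3 − (6)·R1: [0, 0, 8, 0]
R4 ← R4 + (7)·R1: [0, 0, -8, 0]
R3 ← R3 + (2/3)·R2: [0, 0, 0, 0]
R4 ← R4 − (2/3)·R2: [0, 0, 0, 0]
2 nonzero rows, so rank(MT) = 2.

2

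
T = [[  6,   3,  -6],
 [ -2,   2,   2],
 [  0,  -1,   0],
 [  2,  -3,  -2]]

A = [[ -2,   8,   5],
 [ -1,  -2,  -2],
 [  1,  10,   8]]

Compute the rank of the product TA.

2

First compute TA:
[[-21, -18, -24],
 [  4,   0,   2],
 [  1,   2,   2],
 [ -3,   2,   0]]
Now row reduce the product.
R2 ← R2 + (4/21)·R1: [0, -24/7, -18/7]
R3 ← R3 + (1/21)·R1: [0, 8/7, 6/7]
R4 ← R4 − (1/7)·R1: [0, 32/7, 24/7]
R3 ← R3 + (1/3)·R2: [0, 0, 0]
R4 ← R4 + (4/3)·R2: [0, 0, 0]
2 nonzero rows, so rank(TA) = 2.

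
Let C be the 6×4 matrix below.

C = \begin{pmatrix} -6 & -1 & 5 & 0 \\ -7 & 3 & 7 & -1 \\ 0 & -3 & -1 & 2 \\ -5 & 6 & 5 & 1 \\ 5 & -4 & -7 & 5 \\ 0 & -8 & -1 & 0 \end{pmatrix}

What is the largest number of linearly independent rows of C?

4

Row reduce to echelon form.
R2 ← R2 − (7/6)·R1: [0, 25/6, 7/6, -1]
R4 ← R4 − (5/6)·R1: [0, 41/6, 5/6, 1]
R5 ← R5 + (5/6)·R1: [0, -29/6, -17/6, 5]
R3 ← R3 + (18/25)·R2: [0, 0, -4/25, 32/25]
R4 ← R4 − (41/25)·R2: [0, 0, -27/25, 66/25]
R5 ← R5 + (29/25)·R2: [0, 0, -37/25, 96/25]
R6 ← R6 + (48/25)·R2: [0, 0, 31/25, -48/25]
R4 ← R4 − (27/4)·R3: [0, 0, 0, -6]
R5 ← R5 − (37/4)·R3: [0, 0, 0, -8]
R6 ← R6 + (31/4)·R3: [0, 0, 0, 8]
R5 ← R5 − (4/3)·R4: [0, 0, 0, 0]
R6 ← R6 + (4/3)·R4: [0, 0, 0, 0]
Echelon form has 4 nonzero rows, so rank(C) = 4.
The rank gives the maximum number of linearly independent rows: 4.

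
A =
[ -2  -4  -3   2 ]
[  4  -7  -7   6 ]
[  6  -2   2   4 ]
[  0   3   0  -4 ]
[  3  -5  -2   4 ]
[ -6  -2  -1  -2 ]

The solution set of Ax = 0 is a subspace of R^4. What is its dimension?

Row reduce to echelon form.
R2 ← R2 + (2)·R1: [0, -15, -13, 10]
R3 ← R3 + (3)·R1: [0, -14, -7, 10]
R5 ← R5 + (3/2)·R1: [0, -11, -13/2, 7]
R6 ← R6 − (3)·R1: [0, 10, 8, -8]
R3 ← R3 − (14/15)·R2: [0, 0, 77/15, 2/3]
R4 ← R4 + (1/5)·R2: [0, 0, -13/5, -2]
R5 ← R5 − (11/15)·R2: [0, 0, 91/30, -1/3]
R6 ← R6 + (2/3)·R2: [0, 0, -2/3, -4/3]
R4 ← R4 + (39/77)·R3: [0, 0, 0, -128/77]
R5 ← R5 − (13/22)·R3: [0, 0, 0, -8/11]
R6 ← R6 + (10/77)·R3: [0, 0, 0, -96/77]
R5 ← R5 − (7/16)·R4: [0, 0, 0, 0]
R6 ← R6 − (3/4)·R4: [0, 0, 0, 0]
4 nonzero rows, so rank(A) = 4.
A has 4 columns; by rank–nullity, nullity = 4 − 4 = 0.

0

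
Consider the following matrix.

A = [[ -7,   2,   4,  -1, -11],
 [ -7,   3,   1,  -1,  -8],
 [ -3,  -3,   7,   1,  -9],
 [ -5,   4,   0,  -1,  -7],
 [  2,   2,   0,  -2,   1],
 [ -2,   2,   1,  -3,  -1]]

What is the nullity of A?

Row reduce to echelon form.
R2 ← R2 − R1: [0, 1, -3, 0, 3]
R3 ← R3 − (3/7)·R1: [0, -27/7, 37/7, 10/7, -30/7]
R4 ← R4 − (5/7)·R1: [0, 18/7, -20/7, -2/7, 6/7]
R5 ← R5 + (2/7)·R1: [0, 18/7, 8/7, -16/7, -15/7]
R6 ← R6 − (2/7)·R1: [0, 10/7, -1/7, -19/7, 15/7]
R3 ← R3 + (27/7)·R2: [0, 0, -44/7, 10/7, 51/7]
R4 ← R4 − (18/7)·R2: [0, 0, 34/7, -2/7, -48/7]
R5 ← R5 − (18/7)·R2: [0, 0, 62/7, -16/7, -69/7]
R6 ← R6 − (10/7)·R2: [0, 0, 29/7, -19/7, -15/7]
R4 ← R4 + (17/22)·R3: [0, 0, 0, 9/11, -27/22]
R5 ← R5 + (31/22)·R3: [0, 0, 0, -3/11, 9/22]
R6 ← R6 + (29/44)·R3: [0, 0, 0, -39/22, 117/44]
R5 ← R5 + (1/3)·R4: [0, 0, 0, 0, 0]
R6 ← R6 + (13/6)·R4: [0, 0, 0, 0, 0]
4 nonzero rows, so rank(A) = 4.
A has 5 columns; by rank–nullity, nullity = 5 − 4 = 1.

1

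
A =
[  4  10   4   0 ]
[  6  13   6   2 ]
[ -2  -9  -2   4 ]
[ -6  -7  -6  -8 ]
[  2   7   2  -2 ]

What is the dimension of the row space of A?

2

Row reduce to echelon form.
R2 ← R2 − (3/2)·R1: [0, -2, 0, 2]
R3 ← R3 + (1/2)·R1: [0, -4, 0, 4]
R4 ← R4 + (3/2)·R1: [0, 8, 0, -8]
R5 ← R5 − (1/2)·R1: [0, 2, 0, -2]
R3 ← R3 − (2)·R2: [0, 0, 0, 0]
R4 ← R4 + (4)·R2: [0, 0, 0, 0]
R5 ← R5 + R2: [0, 0, 0, 0]
Echelon form has 2 nonzero rows, so rank(A) = 2.
The row space has dimension equal to the rank: 2.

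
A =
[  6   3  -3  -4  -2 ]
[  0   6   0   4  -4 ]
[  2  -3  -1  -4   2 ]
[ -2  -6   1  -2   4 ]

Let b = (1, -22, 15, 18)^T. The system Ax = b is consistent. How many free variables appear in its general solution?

Row reduce the augmented matrix [A | b].
R3 ← R3 − (1/3)·R1: [0, -4, 0, -8/3, 8/3, 44/3]
R4 ← R4 + (1/3)·R1: [0, -5, 0, -10/3, 10/3, 55/3]
R3 ← R3 + (2/3)·R2: [0, 0, 0, 0, 0, 0]
R4 ← R4 + (5/6)·R2: [0, 0, 0, 0, 0, 0]
The echelon form has 2 nonzero rows, and every pivot lies in the first 5 columns, so rank(A) = rank([A|b]) = 2.
The system is consistent.
Free variables = (unknowns) − (rank) = 5 − 2 = 3.

3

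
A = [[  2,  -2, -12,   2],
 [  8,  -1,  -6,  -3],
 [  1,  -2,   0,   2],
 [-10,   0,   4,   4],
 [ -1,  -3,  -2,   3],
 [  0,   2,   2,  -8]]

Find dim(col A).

4

Row reduce to echelon form.
R2 ← R2 − (4)·R1: [0, 7, 42, -11]
R3 ← R3 − (1/2)·R1: [0, -1, 6, 1]
R4 ← R4 + (5)·R1: [0, -10, -56, 14]
R5 ← R5 + (1/2)·R1: [0, -4, -8, 4]
R3 ← R3 + (1/7)·R2: [0, 0, 12, -4/7]
R4 ← R4 + (10/7)·R2: [0, 0, 4, -12/7]
R5 ← R5 + (4/7)·R2: [0, 0, 16, -16/7]
R6 ← R6 − (2/7)·R2: [0, 0, -10, -34/7]
R4 ← R4 − (1/3)·R3: [0, 0, 0, -32/21]
R5 ← R5 − (4/3)·R3: [0, 0, 0, -32/21]
R6 ← R6 + (5/6)·R3: [0, 0, 0, -16/3]
R5 ← R5 − R4: [0, 0, 0, 0]
R6 ← R6 − (7/2)·R4: [0, 0, 0, 0]
Echelon form has 4 nonzero rows, so rank(A) = 4.
The column space has dimension equal to the rank: 4.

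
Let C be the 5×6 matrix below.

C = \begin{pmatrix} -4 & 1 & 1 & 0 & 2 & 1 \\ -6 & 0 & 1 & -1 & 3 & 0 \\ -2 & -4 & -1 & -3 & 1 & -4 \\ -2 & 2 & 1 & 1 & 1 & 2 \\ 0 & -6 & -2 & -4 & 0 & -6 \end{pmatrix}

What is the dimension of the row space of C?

2

Row reduce to echelon form.
R2 ← R2 − (3/2)·R1: [0, -3/2, -1/2, -1, 0, -3/2]
R3 ← R3 − (1/2)·R1: [0, -9/2, -3/2, -3, 0, -9/2]
R4 ← R4 − (1/2)·R1: [0, 3/2, 1/2, 1, 0, 3/2]
R3 ← R3 − (3)·R2: [0, 0, 0, 0, 0, 0]
R4 ← R4 + R2: [0, 0, 0, 0, 0, 0]
R5 ← R5 − (4)·R2: [0, 0, 0, 0, 0, 0]
Echelon form has 2 nonzero rows, so rank(C) = 2.
The row space has dimension equal to the rank: 2.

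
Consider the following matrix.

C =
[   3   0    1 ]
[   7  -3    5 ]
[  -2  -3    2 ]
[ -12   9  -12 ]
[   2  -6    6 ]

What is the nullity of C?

Row reduce to echelon form.
R2 ← R2 − (7/3)·R1: [0, -3, 8/3]
R3 ← R3 + (2/3)·R1: [0, -3, 8/3]
R4 ← R4 + (4)·R1: [0, 9, -8]
R5 ← R5 − (2/3)·R1: [0, -6, 16/3]
R3 ← R3 − R2: [0, 0, 0]
R4 ← R4 + (3)·R2: [0, 0, 0]
R5 ← R5 − (2)·R2: [0, 0, 0]
2 nonzero rows, so rank(C) = 2.
C has 3 columns; by rank–nullity, nullity = 3 − 2 = 1.

1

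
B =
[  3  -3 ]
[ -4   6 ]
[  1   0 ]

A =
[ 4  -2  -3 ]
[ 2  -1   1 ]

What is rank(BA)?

2

First compute BA:
[[  6,  -3, -12],
 [ -4,   2,  18],
 [  4,  -2,  -3]]
Now row reduce the product.
R2 ← R2 + (2/3)·R1: [0, 0, 10]
R3 ← R3 − (2/3)·R1: [0, 0, 5]
R3 ← R3 − (1/2)·R2: [0, 0, 0]
2 nonzero rows, so rank(BA) = 2.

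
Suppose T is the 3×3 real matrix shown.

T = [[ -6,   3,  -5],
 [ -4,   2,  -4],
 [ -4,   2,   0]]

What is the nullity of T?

Row reduce to echelon form.
R2 ← R2 − (2/3)·R1: [0, 0, -2/3]
R3 ← R3 − (2/3)·R1: [0, 0, 10/3]
R3 ← R3 + (5)·R2: [0, 0, 0]
2 nonzero rows, so rank(T) = 2.
T has 3 columns; by rank–nullity, nullity = 3 − 2 = 1.

1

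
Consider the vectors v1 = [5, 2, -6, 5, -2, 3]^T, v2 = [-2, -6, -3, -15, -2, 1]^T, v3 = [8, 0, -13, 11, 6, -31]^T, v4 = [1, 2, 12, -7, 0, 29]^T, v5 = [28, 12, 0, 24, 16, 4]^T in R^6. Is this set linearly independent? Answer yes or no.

Form the matrix with these vectors as rows and row reduce.
R2 ← R2 + (2/5)·R1: [0, -26/5, -27/5, -13, -14/5, 11/5]
R3 ← R3 − (8/5)·R1: [0, -16/5, -17/5, 3, 46/5, -179/5]
R4 ← R4 − (1/5)·R1: [0, 8/5, 66/5, -8, 2/5, 142/5]
R5 ← R5 − (28/5)·R1: [0, 4/5, 168/5, -4, 136/5, -64/5]
R3 ← R3 − (8/13)·R2: [0, 0, -1/13, 11, 142/13, -483/13]
R4 ← R4 + (4/13)·R2: [0, 0, 150/13, -12, -6/13, 378/13]
R5 ← R5 + (2/13)·R2: [0, 0, 426/13, -6, 348/13, -162/13]
R4 ← R4 + (150)·R3: [0, 0, 0, 1638, 1638, -5544]
R5 ← R5 + (426)·R3: [0, 0, 0, 4680, 4680, -15840]
R5 ← R5 − (20/7)·R4: [0, 0, 0, 0, 0, 0]
4 nonzero rows, so the 5 vectors span a space of dimension 4.
Since 4 < 5, the vectors are linearly dependent.

no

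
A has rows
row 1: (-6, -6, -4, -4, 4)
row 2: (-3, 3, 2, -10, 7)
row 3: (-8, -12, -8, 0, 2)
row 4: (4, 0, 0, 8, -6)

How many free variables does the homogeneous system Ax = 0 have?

3

Row reduce to echelon form.
R2 ← R2 − (1/2)·R1: [0, 6, 4, -8, 5]
R3 ← R3 − (4/3)·R1: [0, -4, -8/3, 16/3, -10/3]
R4 ← R4 + (2/3)·R1: [0, -4, -8/3, 16/3, -10/3]
R3 ← R3 + (2/3)·R2: [0, 0, 0, 0, 0]
R4 ← R4 + (2/3)·R2: [0, 0, 0, 0, 0]
2 nonzero rows, so rank(A) = 2.
A has 5 columns; by rank–nullity, nullity = 5 − 2 = 3.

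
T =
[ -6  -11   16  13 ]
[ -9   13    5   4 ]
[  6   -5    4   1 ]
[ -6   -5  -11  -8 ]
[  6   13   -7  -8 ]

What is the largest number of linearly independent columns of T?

4

Row reduce to echelon form.
R2 ← R2 − (3/2)·R1: [0, 59/2, -19, -31/2]
R3 ← R3 + R1: [0, -16, 20, 14]
R4 ← R4 − R1: [0, 6, -27, -21]
R5 ← R5 + R1: [0, 2, 9, 5]
R3 ← R3 + (32/59)·R2: [0, 0, 572/59, 330/59]
R4 ← R4 − (12/59)·R2: [0, 0, -1365/59, -1053/59]
R5 ← R5 − (4/59)·R2: [0, 0, 607/59, 357/59]
R4 ← R4 + (105/44)·R3: [0, 0, 0, -9/2]
R5 ← R5 − (607/572)·R3: [0, 0, 0, 3/26]
R5 ← R5 + (1/39)·R4: [0, 0, 0, 0]
Echelon form has 4 nonzero rows, so rank(T) = 4.
The rank gives the maximum number of linearly independent columns: 4.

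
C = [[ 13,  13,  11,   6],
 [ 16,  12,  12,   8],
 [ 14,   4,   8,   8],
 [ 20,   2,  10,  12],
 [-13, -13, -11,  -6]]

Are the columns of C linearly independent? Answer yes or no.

Row reduce C to echelon form.
R2 ← R2 − (16/13)·R1: [0, -4, -20/13, 8/13]
R3 ← R3 − (14/13)·R1: [0, -10, -50/13, 20/13]
R4 ← R4 − (20/13)·R1: [0, -18, -90/13, 36/13]
R5 ← R5 + R1: [0, 0, 0, 0]
R3 ← R3 − (5/2)·R2: [0, 0, 0, 0]
R4 ← R4 − (9/2)·R2: [0, 0, 0, 0]
2 pivots among 4 columns.
Only 2 < 4 pivot columns, so the columns are linearly dependent.

no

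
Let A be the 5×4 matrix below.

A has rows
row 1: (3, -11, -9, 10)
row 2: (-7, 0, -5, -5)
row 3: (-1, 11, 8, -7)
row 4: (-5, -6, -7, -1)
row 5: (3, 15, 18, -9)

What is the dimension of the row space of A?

Row reduce to echelon form.
R2 ← R2 + (7/3)·R1: [0, -77/3, -26, 55/3]
R3 ← R3 + (1/3)·R1: [0, 22/3, 5, -11/3]
R4 ← R4 + (5/3)·R1: [0, -73/3, -22, 47/3]
R5 ← R5 − R1: [0, 26, 27, -19]
R3 ← R3 + (2/7)·R2: [0, 0, -17/7, 11/7]
R4 ← R4 − (73/77)·R2: [0, 0, 204/77, -12/7]
R5 ← R5 + (78/77)·R2: [0, 0, 51/77, -3/7]
R4 ← R4 + (12/11)·R3: [0, 0, 0, 0]
R5 ← R5 + (3/11)·R3: [0, 0, 0, 0]
Echelon form has 3 nonzero rows, so rank(A) = 3.
The row space has dimension equal to the rank: 3.

3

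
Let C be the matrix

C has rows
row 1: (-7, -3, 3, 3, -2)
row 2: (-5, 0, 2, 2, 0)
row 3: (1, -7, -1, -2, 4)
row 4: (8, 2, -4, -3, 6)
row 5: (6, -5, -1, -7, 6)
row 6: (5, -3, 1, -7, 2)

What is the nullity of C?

0

Row reduce to echelon form.
R2 ← R2 − (5/7)·R1: [0, 15/7, -1/7, -1/7, 10/7]
R3 ← R3 + (1/7)·R1: [0, -52/7, -4/7, -11/7, 26/7]
R4 ← R4 + (8/7)·R1: [0, -10/7, -4/7, 3/7, 26/7]
R5 ← R5 + (6/7)·R1: [0, -53/7, 11/7, -31/7, 30/7]
R6 ← R6 + (5/7)·R1: [0, -36/7, 22/7, -34/7, 4/7]
R3 ← R3 + (52/15)·R2: [0, 0, -16/15, -31/15, 26/3]
R4 ← R4 + (2/3)·R2: [0, 0, -2/3, 1/3, 14/3]
R5 ← R5 + (53/15)·R2: [0, 0, 16/15, -74/15, 28/3]
R6 ← R6 + (12/5)·R2: [0, 0, 14/5, -26/5, 4]
R4 ← R4 − (5/8)·R3: [0, 0, 0, 13/8, -3/4]
R5 ← R5 + R3: [0, 0, 0, -7, 18]
R6 ← R6 + (21/8)·R3: [0, 0, 0, -85/8, 107/4]
R5 ← R5 + (56/13)·R4: [0, 0, 0, 0, 192/13]
R6 ← R6 + (85/13)·R4: [0, 0, 0, 0, 284/13]
R6 ← R6 − (71/48)·R5: [0, 0, 0, 0, 0]
5 nonzero rows, so rank(C) = 5.
C has 5 columns; by rank–nullity, nullity = 5 − 5 = 0.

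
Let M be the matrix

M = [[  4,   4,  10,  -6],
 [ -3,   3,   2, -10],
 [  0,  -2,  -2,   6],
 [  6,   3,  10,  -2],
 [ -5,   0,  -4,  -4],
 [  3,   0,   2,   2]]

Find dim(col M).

3

Row reduce to echelon form.
R2 ← R2 + (3/4)·R1: [0, 6, 19/2, -29/2]
R4 ← R4 − (3/2)·R1: [0, -3, -5, 7]
R5 ← R5 + (5/4)·R1: [0, 5, 17/2, -23/2]
R6 ← R6 − (3/4)·R1: [0, -3, -11/2, 13/2]
R3 ← R3 + (1/3)·R2: [0, 0, 7/6, 7/6]
R4 ← R4 + (1/2)·R2: [0, 0, -1/4, -1/4]
R5 ← R5 − (5/6)·R2: [0, 0, 7/12, 7/12]
R6 ← R6 + (1/2)·R2: [0, 0, -3/4, -3/4]
R4 ← R4 + (3/14)·R3: [0, 0, 0, 0]
R5 ← R5 − (1/2)·R3: [0, 0, 0, 0]
R6 ← R6 + (9/14)·R3: [0, 0, 0, 0]
Echelon form has 3 nonzero rows, so rank(M) = 3.
The column space has dimension equal to the rank: 3.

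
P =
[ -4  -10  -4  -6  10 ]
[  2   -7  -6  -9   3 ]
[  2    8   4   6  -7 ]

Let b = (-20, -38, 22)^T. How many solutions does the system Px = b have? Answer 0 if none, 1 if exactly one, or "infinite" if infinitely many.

infinite

Row reduce the augmented matrix [P | b].
R2 ← R2 + (1/2)·R1: [0, -12, -8, -12, 8, -48]
R3 ← R3 + (1/2)·R1: [0, 3, 2, 3, -2, 12]
R3 ← R3 + (1/4)·R2: [0, 0, 0, 0, 0, 0]
The echelon form has 2 nonzero rows, and every pivot lies in the first 5 columns, so rank(P) = rank([P|b]) = 2.
The system is consistent.
rank = 2 < 5 unknowns, so there are infinitely many solutions.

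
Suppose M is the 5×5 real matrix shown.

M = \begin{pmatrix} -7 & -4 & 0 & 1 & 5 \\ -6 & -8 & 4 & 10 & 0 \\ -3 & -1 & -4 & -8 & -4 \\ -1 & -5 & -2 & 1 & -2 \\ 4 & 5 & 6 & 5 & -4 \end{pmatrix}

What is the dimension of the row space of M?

5

Row reduce to echelon form.
R2 ← R2 − (6/7)·R1: [0, -32/7, 4, 64/7, -30/7]
R3 ← R3 − (3/7)·R1: [0, 5/7, -4, -59/7, -43/7]
R4 ← R4 − (1/7)·R1: [0, -31/7, -2, 6/7, -19/7]
R5 ← R5 + (4/7)·R1: [0, 19/7, 6, 39/7, -8/7]
R3 ← R3 + (5/32)·R2: [0, 0, -27/8, -7, -109/16]
R4 ← R4 − (31/32)·R2: [0, 0, -47/8, -8, 23/16]
R5 ← R5 + (19/32)·R2: [0, 0, 67/8, 11, -59/16]
R4 ← R4 − (47/27)·R3: [0, 0, 0, 113/27, 359/27]
R5 ← R5 + (67/27)·R3: [0, 0, 0, -172/27, -556/27]
R5 ← R5 + (172/113)·R4: [0, 0, 0, 0, -40/113]
Echelon form has 5 nonzero rows, so rank(M) = 5.
The row space has dimension equal to the rank: 5.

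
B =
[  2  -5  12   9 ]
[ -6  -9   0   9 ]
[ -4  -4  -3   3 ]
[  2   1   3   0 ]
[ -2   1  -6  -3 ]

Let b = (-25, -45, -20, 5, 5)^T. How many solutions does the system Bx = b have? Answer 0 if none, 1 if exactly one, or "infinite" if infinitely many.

infinite

Row reduce the augmented matrix [B | b].
R2 ← R2 + (3)·R1: [0, -24, 36, 36, -120]
R3 ← R3 + (2)·R1: [0, -14, 21, 21, -70]
R4 ← R4 − R1: [0, 6, -9, -9, 30]
R5 ← R5 + R1: [0, -4, 6, 6, -20]
R3 ← R3 − (7/12)·R2: [0, 0, 0, 0, 0]
R4 ← R4 + (1/4)·R2: [0, 0, 0, 0, 0]
R5 ← R5 − (1/6)·R2: [0, 0, 0, 0, 0]
The echelon form has 2 nonzero rows, and every pivot lies in the first 4 columns, so rank(B) = rank([B|b]) = 2.
The system is consistent.
rank = 2 < 4 unknowns, so there are infinitely many solutions.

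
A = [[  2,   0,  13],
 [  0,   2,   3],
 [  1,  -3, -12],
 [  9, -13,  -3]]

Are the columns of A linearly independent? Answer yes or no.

yes

Row reduce A to echelon form.
R3 ← R3 − (1/2)·R1: [0, -3, -37/2]
R4 ← R4 − (9/2)·R1: [0, -13, -123/2]
R3 ← R3 + (3/2)·R2: [0, 0, -14]
R4 ← R4 + (13/2)·R2: [0, 0, -42]
R4 ← R4 − (3)·R3: [0, 0, 0]
3 pivots among 3 columns.
Every column is a pivot column, so the columns are linearly independent.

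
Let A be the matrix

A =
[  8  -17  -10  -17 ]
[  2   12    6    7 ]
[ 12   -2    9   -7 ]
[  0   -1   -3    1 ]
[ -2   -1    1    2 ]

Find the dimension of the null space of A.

Row reduce to echelon form.
R2 ← R2 − (1/4)·R1: [0, 65/4, 17/2, 45/4]
R3 ← R3 − (3/2)·R1: [0, 47/2, 24, 37/2]
R5 ← R5 + (1/4)·R1: [0, -21/4, -3/2, -9/4]
R3 ← R3 − (94/65)·R2: [0, 0, 761/65, 29/13]
R4 ← R4 + (4/65)·R2: [0, 0, -161/65, 22/13]
R5 ← R5 + (21/65)·R2: [0, 0, 81/65, 18/13]
R4 ← R4 + (161/761)·R3: [0, 0, 0, 1647/761]
R5 ← R5 − (81/761)·R3: [0, 0, 0, 873/761]
R5 ← R5 − (97/183)·R4: [0, 0, 0, 0]
4 nonzero rows, so rank(A) = 4.
A has 4 columns; by rank–nullity, nullity = 4 − 4 = 0.

0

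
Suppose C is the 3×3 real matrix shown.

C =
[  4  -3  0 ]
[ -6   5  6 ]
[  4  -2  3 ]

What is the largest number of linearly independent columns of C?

3

Row reduce to echelon form.
R2 ← R2 + (3/2)·R1: [0, 1/2, 6]
R3 ← R3 − R1: [0, 1, 3]
R3 ← R3 − (2)·R2: [0, 0, -9]
Echelon form has 3 nonzero rows, so rank(C) = 3.
The rank gives the maximum number of linearly independent columns: 3.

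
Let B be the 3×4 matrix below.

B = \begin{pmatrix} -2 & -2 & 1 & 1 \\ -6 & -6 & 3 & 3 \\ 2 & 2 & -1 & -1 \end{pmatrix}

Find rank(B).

Row reduce to echelon form.
R2 ← R2 − (3)·R1: [0, 0, 0, 0]
R3 ← R3 + R1: [0, 0, 0, 0]
Echelon form has 1 nonzero row, so rank(B) = 1.

1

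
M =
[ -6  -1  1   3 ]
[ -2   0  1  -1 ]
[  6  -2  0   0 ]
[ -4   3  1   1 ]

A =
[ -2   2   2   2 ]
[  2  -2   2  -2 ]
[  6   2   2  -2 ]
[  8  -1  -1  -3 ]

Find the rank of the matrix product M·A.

First compute MA:
[[ 40, -11, -15, -21],
 [  2,  -1,  -1,  -3],
 [-16,  16,   8,  16],
 [ 28, -13,  -1, -19]]
Now row reduce the product.
R2 ← R2 − (1/20)·R1: [0, -9/20, -1/4, -39/20]
R3 ← R3 + (2/5)·R1: [0, 58/5, 2, 38/5]
R4 ← R4 − (7/10)·R1: [0, -53/10, 19/2, -43/10]
R3 ← R3 + (232/9)·R2: [0, 0, -40/9, -128/3]
R4 ← R4 − (106/9)·R2: [0, 0, 112/9, 56/3]
R4 ← R4 + (14/5)·R3: [0, 0, 0, -504/5]
4 nonzero rows, so rank(MA) = 4.

4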